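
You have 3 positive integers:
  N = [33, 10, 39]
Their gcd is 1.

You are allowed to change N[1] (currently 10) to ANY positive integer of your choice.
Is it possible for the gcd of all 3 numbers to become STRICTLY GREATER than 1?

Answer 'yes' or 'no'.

Current gcd = 1
gcd of all OTHER numbers (without N[1]=10): gcd([33, 39]) = 3
The new gcd after any change is gcd(3, new_value).
This can be at most 3.
Since 3 > old gcd 1, the gcd CAN increase (e.g., set N[1] = 3).

Answer: yes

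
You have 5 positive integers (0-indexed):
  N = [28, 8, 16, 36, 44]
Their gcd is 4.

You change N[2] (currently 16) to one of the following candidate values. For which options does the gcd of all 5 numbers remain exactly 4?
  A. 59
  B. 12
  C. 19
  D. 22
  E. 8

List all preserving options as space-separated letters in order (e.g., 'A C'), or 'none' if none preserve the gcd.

Answer: B E

Derivation:
Old gcd = 4; gcd of others (without N[2]) = 4
New gcd for candidate v: gcd(4, v). Preserves old gcd iff gcd(4, v) = 4.
  Option A: v=59, gcd(4,59)=1 -> changes
  Option B: v=12, gcd(4,12)=4 -> preserves
  Option C: v=19, gcd(4,19)=1 -> changes
  Option D: v=22, gcd(4,22)=2 -> changes
  Option E: v=8, gcd(4,8)=4 -> preserves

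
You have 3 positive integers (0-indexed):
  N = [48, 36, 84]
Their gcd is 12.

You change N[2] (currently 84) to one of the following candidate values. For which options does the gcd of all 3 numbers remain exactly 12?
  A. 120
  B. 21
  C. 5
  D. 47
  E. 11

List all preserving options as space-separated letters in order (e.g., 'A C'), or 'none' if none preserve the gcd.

Answer: A

Derivation:
Old gcd = 12; gcd of others (without N[2]) = 12
New gcd for candidate v: gcd(12, v). Preserves old gcd iff gcd(12, v) = 12.
  Option A: v=120, gcd(12,120)=12 -> preserves
  Option B: v=21, gcd(12,21)=3 -> changes
  Option C: v=5, gcd(12,5)=1 -> changes
  Option D: v=47, gcd(12,47)=1 -> changes
  Option E: v=11, gcd(12,11)=1 -> changes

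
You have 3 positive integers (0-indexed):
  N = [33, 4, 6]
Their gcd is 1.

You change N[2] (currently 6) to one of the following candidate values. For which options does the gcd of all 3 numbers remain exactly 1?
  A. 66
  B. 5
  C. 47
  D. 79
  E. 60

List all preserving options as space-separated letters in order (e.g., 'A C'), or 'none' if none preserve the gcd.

Old gcd = 1; gcd of others (without N[2]) = 1
New gcd for candidate v: gcd(1, v). Preserves old gcd iff gcd(1, v) = 1.
  Option A: v=66, gcd(1,66)=1 -> preserves
  Option B: v=5, gcd(1,5)=1 -> preserves
  Option C: v=47, gcd(1,47)=1 -> preserves
  Option D: v=79, gcd(1,79)=1 -> preserves
  Option E: v=60, gcd(1,60)=1 -> preserves

Answer: A B C D E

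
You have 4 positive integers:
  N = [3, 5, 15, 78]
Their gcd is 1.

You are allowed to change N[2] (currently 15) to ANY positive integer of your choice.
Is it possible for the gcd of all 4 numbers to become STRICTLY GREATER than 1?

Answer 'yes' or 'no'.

Answer: no

Derivation:
Current gcd = 1
gcd of all OTHER numbers (without N[2]=15): gcd([3, 5, 78]) = 1
The new gcd after any change is gcd(1, new_value).
This can be at most 1.
Since 1 = old gcd 1, the gcd can only stay the same or decrease.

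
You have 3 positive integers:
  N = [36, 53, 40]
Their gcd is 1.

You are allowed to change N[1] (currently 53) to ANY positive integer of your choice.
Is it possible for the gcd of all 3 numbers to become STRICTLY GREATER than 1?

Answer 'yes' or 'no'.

Current gcd = 1
gcd of all OTHER numbers (without N[1]=53): gcd([36, 40]) = 4
The new gcd after any change is gcd(4, new_value).
This can be at most 4.
Since 4 > old gcd 1, the gcd CAN increase (e.g., set N[1] = 4).

Answer: yes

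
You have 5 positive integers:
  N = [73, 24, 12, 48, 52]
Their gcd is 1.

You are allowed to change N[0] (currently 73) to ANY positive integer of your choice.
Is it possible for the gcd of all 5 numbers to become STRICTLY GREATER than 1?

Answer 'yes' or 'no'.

Answer: yes

Derivation:
Current gcd = 1
gcd of all OTHER numbers (without N[0]=73): gcd([24, 12, 48, 52]) = 4
The new gcd after any change is gcd(4, new_value).
This can be at most 4.
Since 4 > old gcd 1, the gcd CAN increase (e.g., set N[0] = 4).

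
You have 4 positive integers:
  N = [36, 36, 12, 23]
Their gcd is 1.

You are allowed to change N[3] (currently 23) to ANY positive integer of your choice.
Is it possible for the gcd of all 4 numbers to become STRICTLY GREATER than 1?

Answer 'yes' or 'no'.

Answer: yes

Derivation:
Current gcd = 1
gcd of all OTHER numbers (without N[3]=23): gcd([36, 36, 12]) = 12
The new gcd after any change is gcd(12, new_value).
This can be at most 12.
Since 12 > old gcd 1, the gcd CAN increase (e.g., set N[3] = 12).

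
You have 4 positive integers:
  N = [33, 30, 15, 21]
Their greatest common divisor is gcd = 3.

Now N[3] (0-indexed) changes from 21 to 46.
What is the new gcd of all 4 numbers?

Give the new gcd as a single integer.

Numbers: [33, 30, 15, 21], gcd = 3
Change: index 3, 21 -> 46
gcd of the OTHER numbers (without index 3): gcd([33, 30, 15]) = 3
New gcd = gcd(g_others, new_val) = gcd(3, 46) = 1

Answer: 1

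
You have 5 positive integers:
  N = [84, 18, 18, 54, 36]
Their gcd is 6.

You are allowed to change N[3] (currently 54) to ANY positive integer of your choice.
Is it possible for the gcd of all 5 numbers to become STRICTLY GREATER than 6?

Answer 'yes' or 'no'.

Answer: no

Derivation:
Current gcd = 6
gcd of all OTHER numbers (without N[3]=54): gcd([84, 18, 18, 36]) = 6
The new gcd after any change is gcd(6, new_value).
This can be at most 6.
Since 6 = old gcd 6, the gcd can only stay the same or decrease.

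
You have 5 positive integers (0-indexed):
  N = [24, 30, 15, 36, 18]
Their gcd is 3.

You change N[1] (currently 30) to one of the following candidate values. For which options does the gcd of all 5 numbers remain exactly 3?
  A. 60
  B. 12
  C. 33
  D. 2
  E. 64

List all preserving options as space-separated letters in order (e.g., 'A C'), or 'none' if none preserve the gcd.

Old gcd = 3; gcd of others (without N[1]) = 3
New gcd for candidate v: gcd(3, v). Preserves old gcd iff gcd(3, v) = 3.
  Option A: v=60, gcd(3,60)=3 -> preserves
  Option B: v=12, gcd(3,12)=3 -> preserves
  Option C: v=33, gcd(3,33)=3 -> preserves
  Option D: v=2, gcd(3,2)=1 -> changes
  Option E: v=64, gcd(3,64)=1 -> changes

Answer: A B C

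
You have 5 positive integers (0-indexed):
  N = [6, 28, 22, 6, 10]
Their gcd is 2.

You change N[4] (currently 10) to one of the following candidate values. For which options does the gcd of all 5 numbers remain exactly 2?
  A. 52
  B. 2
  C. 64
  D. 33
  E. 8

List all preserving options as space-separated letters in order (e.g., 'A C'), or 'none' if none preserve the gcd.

Answer: A B C E

Derivation:
Old gcd = 2; gcd of others (without N[4]) = 2
New gcd for candidate v: gcd(2, v). Preserves old gcd iff gcd(2, v) = 2.
  Option A: v=52, gcd(2,52)=2 -> preserves
  Option B: v=2, gcd(2,2)=2 -> preserves
  Option C: v=64, gcd(2,64)=2 -> preserves
  Option D: v=33, gcd(2,33)=1 -> changes
  Option E: v=8, gcd(2,8)=2 -> preserves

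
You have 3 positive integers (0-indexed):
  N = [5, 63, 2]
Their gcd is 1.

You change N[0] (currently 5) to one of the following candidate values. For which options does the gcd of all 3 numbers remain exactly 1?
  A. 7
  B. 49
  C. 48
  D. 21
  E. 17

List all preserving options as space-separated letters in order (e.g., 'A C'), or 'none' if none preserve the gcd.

Old gcd = 1; gcd of others (without N[0]) = 1
New gcd for candidate v: gcd(1, v). Preserves old gcd iff gcd(1, v) = 1.
  Option A: v=7, gcd(1,7)=1 -> preserves
  Option B: v=49, gcd(1,49)=1 -> preserves
  Option C: v=48, gcd(1,48)=1 -> preserves
  Option D: v=21, gcd(1,21)=1 -> preserves
  Option E: v=17, gcd(1,17)=1 -> preserves

Answer: A B C D E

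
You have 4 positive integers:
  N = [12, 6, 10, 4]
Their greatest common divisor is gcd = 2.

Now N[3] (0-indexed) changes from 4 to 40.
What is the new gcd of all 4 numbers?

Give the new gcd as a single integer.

Numbers: [12, 6, 10, 4], gcd = 2
Change: index 3, 4 -> 40
gcd of the OTHER numbers (without index 3): gcd([12, 6, 10]) = 2
New gcd = gcd(g_others, new_val) = gcd(2, 40) = 2

Answer: 2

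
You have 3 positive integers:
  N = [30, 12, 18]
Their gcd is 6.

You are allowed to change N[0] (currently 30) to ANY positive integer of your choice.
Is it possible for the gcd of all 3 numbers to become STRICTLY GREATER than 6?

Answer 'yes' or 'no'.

Answer: no

Derivation:
Current gcd = 6
gcd of all OTHER numbers (without N[0]=30): gcd([12, 18]) = 6
The new gcd after any change is gcd(6, new_value).
This can be at most 6.
Since 6 = old gcd 6, the gcd can only stay the same or decrease.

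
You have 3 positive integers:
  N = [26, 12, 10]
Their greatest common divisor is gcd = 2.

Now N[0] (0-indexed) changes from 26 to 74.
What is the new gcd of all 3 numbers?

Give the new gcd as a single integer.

Numbers: [26, 12, 10], gcd = 2
Change: index 0, 26 -> 74
gcd of the OTHER numbers (without index 0): gcd([12, 10]) = 2
New gcd = gcd(g_others, new_val) = gcd(2, 74) = 2

Answer: 2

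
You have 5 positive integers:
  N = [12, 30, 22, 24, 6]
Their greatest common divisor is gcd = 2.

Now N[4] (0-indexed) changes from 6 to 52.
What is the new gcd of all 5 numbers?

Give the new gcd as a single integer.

Answer: 2

Derivation:
Numbers: [12, 30, 22, 24, 6], gcd = 2
Change: index 4, 6 -> 52
gcd of the OTHER numbers (without index 4): gcd([12, 30, 22, 24]) = 2
New gcd = gcd(g_others, new_val) = gcd(2, 52) = 2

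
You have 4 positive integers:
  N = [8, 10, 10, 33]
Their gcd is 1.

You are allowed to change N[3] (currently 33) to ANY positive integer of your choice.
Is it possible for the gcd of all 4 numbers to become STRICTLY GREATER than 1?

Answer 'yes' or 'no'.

Answer: yes

Derivation:
Current gcd = 1
gcd of all OTHER numbers (without N[3]=33): gcd([8, 10, 10]) = 2
The new gcd after any change is gcd(2, new_value).
This can be at most 2.
Since 2 > old gcd 1, the gcd CAN increase (e.g., set N[3] = 2).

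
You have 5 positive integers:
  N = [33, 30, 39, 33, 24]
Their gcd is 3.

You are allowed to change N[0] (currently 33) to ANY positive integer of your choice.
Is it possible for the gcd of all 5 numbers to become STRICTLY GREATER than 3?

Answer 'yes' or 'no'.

Current gcd = 3
gcd of all OTHER numbers (without N[0]=33): gcd([30, 39, 33, 24]) = 3
The new gcd after any change is gcd(3, new_value).
This can be at most 3.
Since 3 = old gcd 3, the gcd can only stay the same or decrease.

Answer: no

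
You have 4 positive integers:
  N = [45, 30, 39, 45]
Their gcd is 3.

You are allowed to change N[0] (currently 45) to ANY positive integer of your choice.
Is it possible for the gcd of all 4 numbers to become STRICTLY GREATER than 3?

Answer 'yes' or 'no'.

Answer: no

Derivation:
Current gcd = 3
gcd of all OTHER numbers (without N[0]=45): gcd([30, 39, 45]) = 3
The new gcd after any change is gcd(3, new_value).
This can be at most 3.
Since 3 = old gcd 3, the gcd can only stay the same or decrease.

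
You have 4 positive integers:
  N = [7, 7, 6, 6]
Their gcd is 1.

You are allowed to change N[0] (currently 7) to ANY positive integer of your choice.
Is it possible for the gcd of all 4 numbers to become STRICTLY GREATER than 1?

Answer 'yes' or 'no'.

Answer: no

Derivation:
Current gcd = 1
gcd of all OTHER numbers (without N[0]=7): gcd([7, 6, 6]) = 1
The new gcd after any change is gcd(1, new_value).
This can be at most 1.
Since 1 = old gcd 1, the gcd can only stay the same or decrease.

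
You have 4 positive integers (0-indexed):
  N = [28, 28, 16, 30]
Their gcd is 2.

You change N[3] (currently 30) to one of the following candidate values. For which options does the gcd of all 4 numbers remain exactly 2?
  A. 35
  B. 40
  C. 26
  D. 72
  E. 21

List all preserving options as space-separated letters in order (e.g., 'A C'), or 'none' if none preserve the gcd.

Old gcd = 2; gcd of others (without N[3]) = 4
New gcd for candidate v: gcd(4, v). Preserves old gcd iff gcd(4, v) = 2.
  Option A: v=35, gcd(4,35)=1 -> changes
  Option B: v=40, gcd(4,40)=4 -> changes
  Option C: v=26, gcd(4,26)=2 -> preserves
  Option D: v=72, gcd(4,72)=4 -> changes
  Option E: v=21, gcd(4,21)=1 -> changes

Answer: C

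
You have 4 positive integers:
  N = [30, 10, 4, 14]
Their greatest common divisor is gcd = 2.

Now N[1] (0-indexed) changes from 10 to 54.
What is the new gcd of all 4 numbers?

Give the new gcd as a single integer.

Answer: 2

Derivation:
Numbers: [30, 10, 4, 14], gcd = 2
Change: index 1, 10 -> 54
gcd of the OTHER numbers (without index 1): gcd([30, 4, 14]) = 2
New gcd = gcd(g_others, new_val) = gcd(2, 54) = 2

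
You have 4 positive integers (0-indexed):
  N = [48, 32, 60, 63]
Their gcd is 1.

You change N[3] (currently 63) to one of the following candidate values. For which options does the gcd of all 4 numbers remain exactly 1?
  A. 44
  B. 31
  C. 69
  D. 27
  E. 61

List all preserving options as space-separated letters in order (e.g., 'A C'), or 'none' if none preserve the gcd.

Answer: B C D E

Derivation:
Old gcd = 1; gcd of others (without N[3]) = 4
New gcd for candidate v: gcd(4, v). Preserves old gcd iff gcd(4, v) = 1.
  Option A: v=44, gcd(4,44)=4 -> changes
  Option B: v=31, gcd(4,31)=1 -> preserves
  Option C: v=69, gcd(4,69)=1 -> preserves
  Option D: v=27, gcd(4,27)=1 -> preserves
  Option E: v=61, gcd(4,61)=1 -> preserves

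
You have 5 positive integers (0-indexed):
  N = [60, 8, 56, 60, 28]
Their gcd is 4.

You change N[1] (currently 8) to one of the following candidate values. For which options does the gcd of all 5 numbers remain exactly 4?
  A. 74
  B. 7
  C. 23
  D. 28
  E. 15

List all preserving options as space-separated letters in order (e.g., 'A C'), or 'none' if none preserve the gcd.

Old gcd = 4; gcd of others (without N[1]) = 4
New gcd for candidate v: gcd(4, v). Preserves old gcd iff gcd(4, v) = 4.
  Option A: v=74, gcd(4,74)=2 -> changes
  Option B: v=7, gcd(4,7)=1 -> changes
  Option C: v=23, gcd(4,23)=1 -> changes
  Option D: v=28, gcd(4,28)=4 -> preserves
  Option E: v=15, gcd(4,15)=1 -> changes

Answer: D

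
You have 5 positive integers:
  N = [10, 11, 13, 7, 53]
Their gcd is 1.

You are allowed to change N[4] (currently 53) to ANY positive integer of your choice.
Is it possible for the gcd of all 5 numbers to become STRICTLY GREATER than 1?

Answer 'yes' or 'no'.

Answer: no

Derivation:
Current gcd = 1
gcd of all OTHER numbers (without N[4]=53): gcd([10, 11, 13, 7]) = 1
The new gcd after any change is gcd(1, new_value).
This can be at most 1.
Since 1 = old gcd 1, the gcd can only stay the same or decrease.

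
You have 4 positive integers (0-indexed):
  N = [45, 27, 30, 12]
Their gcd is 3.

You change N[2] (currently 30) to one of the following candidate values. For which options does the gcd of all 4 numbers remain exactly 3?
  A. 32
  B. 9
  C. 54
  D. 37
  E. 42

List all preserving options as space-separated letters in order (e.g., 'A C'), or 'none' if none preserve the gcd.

Old gcd = 3; gcd of others (without N[2]) = 3
New gcd for candidate v: gcd(3, v). Preserves old gcd iff gcd(3, v) = 3.
  Option A: v=32, gcd(3,32)=1 -> changes
  Option B: v=9, gcd(3,9)=3 -> preserves
  Option C: v=54, gcd(3,54)=3 -> preserves
  Option D: v=37, gcd(3,37)=1 -> changes
  Option E: v=42, gcd(3,42)=3 -> preserves

Answer: B C E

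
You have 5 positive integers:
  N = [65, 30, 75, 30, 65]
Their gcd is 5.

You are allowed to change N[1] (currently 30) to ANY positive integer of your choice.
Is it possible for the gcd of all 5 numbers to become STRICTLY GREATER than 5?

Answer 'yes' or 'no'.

Current gcd = 5
gcd of all OTHER numbers (without N[1]=30): gcd([65, 75, 30, 65]) = 5
The new gcd after any change is gcd(5, new_value).
This can be at most 5.
Since 5 = old gcd 5, the gcd can only stay the same or decrease.

Answer: no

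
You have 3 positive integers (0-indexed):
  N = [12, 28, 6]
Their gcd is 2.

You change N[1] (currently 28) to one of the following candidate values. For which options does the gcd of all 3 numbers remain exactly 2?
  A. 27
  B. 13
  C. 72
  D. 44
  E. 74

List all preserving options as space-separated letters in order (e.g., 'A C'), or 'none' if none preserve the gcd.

Answer: D E

Derivation:
Old gcd = 2; gcd of others (without N[1]) = 6
New gcd for candidate v: gcd(6, v). Preserves old gcd iff gcd(6, v) = 2.
  Option A: v=27, gcd(6,27)=3 -> changes
  Option B: v=13, gcd(6,13)=1 -> changes
  Option C: v=72, gcd(6,72)=6 -> changes
  Option D: v=44, gcd(6,44)=2 -> preserves
  Option E: v=74, gcd(6,74)=2 -> preserves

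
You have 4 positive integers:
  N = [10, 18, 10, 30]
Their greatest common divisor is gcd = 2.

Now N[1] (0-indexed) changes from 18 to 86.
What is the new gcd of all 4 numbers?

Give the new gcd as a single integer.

Numbers: [10, 18, 10, 30], gcd = 2
Change: index 1, 18 -> 86
gcd of the OTHER numbers (without index 1): gcd([10, 10, 30]) = 10
New gcd = gcd(g_others, new_val) = gcd(10, 86) = 2

Answer: 2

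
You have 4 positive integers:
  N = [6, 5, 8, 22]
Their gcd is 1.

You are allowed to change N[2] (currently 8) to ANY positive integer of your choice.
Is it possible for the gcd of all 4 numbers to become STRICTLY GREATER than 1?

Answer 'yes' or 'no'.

Answer: no

Derivation:
Current gcd = 1
gcd of all OTHER numbers (without N[2]=8): gcd([6, 5, 22]) = 1
The new gcd after any change is gcd(1, new_value).
This can be at most 1.
Since 1 = old gcd 1, the gcd can only stay the same or decrease.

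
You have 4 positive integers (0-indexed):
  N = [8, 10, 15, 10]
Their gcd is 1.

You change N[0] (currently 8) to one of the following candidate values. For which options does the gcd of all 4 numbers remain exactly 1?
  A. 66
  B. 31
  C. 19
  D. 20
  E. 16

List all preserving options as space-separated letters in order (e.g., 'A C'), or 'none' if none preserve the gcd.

Answer: A B C E

Derivation:
Old gcd = 1; gcd of others (without N[0]) = 5
New gcd for candidate v: gcd(5, v). Preserves old gcd iff gcd(5, v) = 1.
  Option A: v=66, gcd(5,66)=1 -> preserves
  Option B: v=31, gcd(5,31)=1 -> preserves
  Option C: v=19, gcd(5,19)=1 -> preserves
  Option D: v=20, gcd(5,20)=5 -> changes
  Option E: v=16, gcd(5,16)=1 -> preserves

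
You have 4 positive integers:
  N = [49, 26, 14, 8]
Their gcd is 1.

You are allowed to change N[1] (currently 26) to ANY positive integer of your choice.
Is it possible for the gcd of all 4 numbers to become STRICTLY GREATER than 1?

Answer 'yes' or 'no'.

Current gcd = 1
gcd of all OTHER numbers (without N[1]=26): gcd([49, 14, 8]) = 1
The new gcd after any change is gcd(1, new_value).
This can be at most 1.
Since 1 = old gcd 1, the gcd can only stay the same or decrease.

Answer: no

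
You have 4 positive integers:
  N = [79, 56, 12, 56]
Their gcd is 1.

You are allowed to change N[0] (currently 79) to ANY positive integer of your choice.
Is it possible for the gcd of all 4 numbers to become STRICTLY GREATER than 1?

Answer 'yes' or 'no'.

Answer: yes

Derivation:
Current gcd = 1
gcd of all OTHER numbers (without N[0]=79): gcd([56, 12, 56]) = 4
The new gcd after any change is gcd(4, new_value).
This can be at most 4.
Since 4 > old gcd 1, the gcd CAN increase (e.g., set N[0] = 4).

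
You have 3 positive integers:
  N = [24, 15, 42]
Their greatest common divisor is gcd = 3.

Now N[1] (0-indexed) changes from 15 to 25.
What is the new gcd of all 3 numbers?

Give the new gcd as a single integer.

Answer: 1

Derivation:
Numbers: [24, 15, 42], gcd = 3
Change: index 1, 15 -> 25
gcd of the OTHER numbers (without index 1): gcd([24, 42]) = 6
New gcd = gcd(g_others, new_val) = gcd(6, 25) = 1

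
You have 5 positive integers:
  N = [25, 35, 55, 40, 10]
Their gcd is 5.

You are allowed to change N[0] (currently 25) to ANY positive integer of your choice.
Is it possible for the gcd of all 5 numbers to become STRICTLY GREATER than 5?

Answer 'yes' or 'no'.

Current gcd = 5
gcd of all OTHER numbers (without N[0]=25): gcd([35, 55, 40, 10]) = 5
The new gcd after any change is gcd(5, new_value).
This can be at most 5.
Since 5 = old gcd 5, the gcd can only stay the same or decrease.

Answer: no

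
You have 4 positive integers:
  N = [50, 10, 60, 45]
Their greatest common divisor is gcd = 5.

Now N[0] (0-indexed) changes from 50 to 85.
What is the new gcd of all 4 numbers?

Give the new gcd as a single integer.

Answer: 5

Derivation:
Numbers: [50, 10, 60, 45], gcd = 5
Change: index 0, 50 -> 85
gcd of the OTHER numbers (without index 0): gcd([10, 60, 45]) = 5
New gcd = gcd(g_others, new_val) = gcd(5, 85) = 5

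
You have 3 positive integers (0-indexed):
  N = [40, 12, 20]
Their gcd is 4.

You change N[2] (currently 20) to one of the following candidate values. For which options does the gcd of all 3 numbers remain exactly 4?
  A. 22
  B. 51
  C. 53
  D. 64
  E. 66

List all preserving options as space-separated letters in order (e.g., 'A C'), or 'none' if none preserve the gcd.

Answer: D

Derivation:
Old gcd = 4; gcd of others (without N[2]) = 4
New gcd for candidate v: gcd(4, v). Preserves old gcd iff gcd(4, v) = 4.
  Option A: v=22, gcd(4,22)=2 -> changes
  Option B: v=51, gcd(4,51)=1 -> changes
  Option C: v=53, gcd(4,53)=1 -> changes
  Option D: v=64, gcd(4,64)=4 -> preserves
  Option E: v=66, gcd(4,66)=2 -> changes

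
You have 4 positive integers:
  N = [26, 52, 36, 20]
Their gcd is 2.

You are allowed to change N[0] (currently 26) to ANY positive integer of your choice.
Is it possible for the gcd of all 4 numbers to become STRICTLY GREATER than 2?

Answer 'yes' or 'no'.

Answer: yes

Derivation:
Current gcd = 2
gcd of all OTHER numbers (without N[0]=26): gcd([52, 36, 20]) = 4
The new gcd after any change is gcd(4, new_value).
This can be at most 4.
Since 4 > old gcd 2, the gcd CAN increase (e.g., set N[0] = 4).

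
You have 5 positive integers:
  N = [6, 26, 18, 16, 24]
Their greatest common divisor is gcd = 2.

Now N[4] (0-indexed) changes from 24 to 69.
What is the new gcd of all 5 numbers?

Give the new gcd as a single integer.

Numbers: [6, 26, 18, 16, 24], gcd = 2
Change: index 4, 24 -> 69
gcd of the OTHER numbers (without index 4): gcd([6, 26, 18, 16]) = 2
New gcd = gcd(g_others, new_val) = gcd(2, 69) = 1

Answer: 1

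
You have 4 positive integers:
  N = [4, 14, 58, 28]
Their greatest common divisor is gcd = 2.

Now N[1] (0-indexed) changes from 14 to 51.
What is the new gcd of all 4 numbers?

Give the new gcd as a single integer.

Numbers: [4, 14, 58, 28], gcd = 2
Change: index 1, 14 -> 51
gcd of the OTHER numbers (without index 1): gcd([4, 58, 28]) = 2
New gcd = gcd(g_others, new_val) = gcd(2, 51) = 1

Answer: 1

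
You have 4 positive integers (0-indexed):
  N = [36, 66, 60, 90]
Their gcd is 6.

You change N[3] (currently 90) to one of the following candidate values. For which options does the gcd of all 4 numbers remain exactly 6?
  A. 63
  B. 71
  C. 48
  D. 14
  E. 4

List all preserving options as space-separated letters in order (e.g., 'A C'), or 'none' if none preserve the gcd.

Old gcd = 6; gcd of others (without N[3]) = 6
New gcd for candidate v: gcd(6, v). Preserves old gcd iff gcd(6, v) = 6.
  Option A: v=63, gcd(6,63)=3 -> changes
  Option B: v=71, gcd(6,71)=1 -> changes
  Option C: v=48, gcd(6,48)=6 -> preserves
  Option D: v=14, gcd(6,14)=2 -> changes
  Option E: v=4, gcd(6,4)=2 -> changes

Answer: C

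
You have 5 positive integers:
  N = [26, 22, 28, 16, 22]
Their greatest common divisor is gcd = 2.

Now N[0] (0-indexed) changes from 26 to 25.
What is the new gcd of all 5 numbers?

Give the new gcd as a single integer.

Answer: 1

Derivation:
Numbers: [26, 22, 28, 16, 22], gcd = 2
Change: index 0, 26 -> 25
gcd of the OTHER numbers (without index 0): gcd([22, 28, 16, 22]) = 2
New gcd = gcd(g_others, new_val) = gcd(2, 25) = 1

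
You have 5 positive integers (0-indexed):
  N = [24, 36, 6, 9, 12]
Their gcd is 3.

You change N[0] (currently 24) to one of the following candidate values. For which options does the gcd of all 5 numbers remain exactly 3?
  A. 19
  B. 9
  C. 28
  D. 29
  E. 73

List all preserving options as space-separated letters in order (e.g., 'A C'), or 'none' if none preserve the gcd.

Old gcd = 3; gcd of others (without N[0]) = 3
New gcd for candidate v: gcd(3, v). Preserves old gcd iff gcd(3, v) = 3.
  Option A: v=19, gcd(3,19)=1 -> changes
  Option B: v=9, gcd(3,9)=3 -> preserves
  Option C: v=28, gcd(3,28)=1 -> changes
  Option D: v=29, gcd(3,29)=1 -> changes
  Option E: v=73, gcd(3,73)=1 -> changes

Answer: B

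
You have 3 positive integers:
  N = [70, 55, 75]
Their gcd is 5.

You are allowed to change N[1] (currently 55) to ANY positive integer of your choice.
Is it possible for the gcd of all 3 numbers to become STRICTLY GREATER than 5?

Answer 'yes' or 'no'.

Answer: no

Derivation:
Current gcd = 5
gcd of all OTHER numbers (without N[1]=55): gcd([70, 75]) = 5
The new gcd after any change is gcd(5, new_value).
This can be at most 5.
Since 5 = old gcd 5, the gcd can only stay the same or decrease.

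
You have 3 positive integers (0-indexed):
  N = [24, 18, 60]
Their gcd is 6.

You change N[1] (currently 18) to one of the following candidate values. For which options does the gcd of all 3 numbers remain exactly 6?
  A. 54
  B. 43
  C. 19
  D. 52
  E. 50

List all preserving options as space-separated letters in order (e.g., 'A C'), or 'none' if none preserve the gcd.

Answer: A

Derivation:
Old gcd = 6; gcd of others (without N[1]) = 12
New gcd for candidate v: gcd(12, v). Preserves old gcd iff gcd(12, v) = 6.
  Option A: v=54, gcd(12,54)=6 -> preserves
  Option B: v=43, gcd(12,43)=1 -> changes
  Option C: v=19, gcd(12,19)=1 -> changes
  Option D: v=52, gcd(12,52)=4 -> changes
  Option E: v=50, gcd(12,50)=2 -> changes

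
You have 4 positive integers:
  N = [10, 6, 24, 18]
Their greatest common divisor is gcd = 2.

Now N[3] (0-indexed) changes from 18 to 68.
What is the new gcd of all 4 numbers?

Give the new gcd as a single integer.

Numbers: [10, 6, 24, 18], gcd = 2
Change: index 3, 18 -> 68
gcd of the OTHER numbers (without index 3): gcd([10, 6, 24]) = 2
New gcd = gcd(g_others, new_val) = gcd(2, 68) = 2

Answer: 2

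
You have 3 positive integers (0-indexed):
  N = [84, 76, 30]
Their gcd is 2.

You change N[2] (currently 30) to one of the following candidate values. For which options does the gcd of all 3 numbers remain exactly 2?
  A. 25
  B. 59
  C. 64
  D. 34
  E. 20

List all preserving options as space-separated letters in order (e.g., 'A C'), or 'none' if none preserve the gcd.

Old gcd = 2; gcd of others (without N[2]) = 4
New gcd for candidate v: gcd(4, v). Preserves old gcd iff gcd(4, v) = 2.
  Option A: v=25, gcd(4,25)=1 -> changes
  Option B: v=59, gcd(4,59)=1 -> changes
  Option C: v=64, gcd(4,64)=4 -> changes
  Option D: v=34, gcd(4,34)=2 -> preserves
  Option E: v=20, gcd(4,20)=4 -> changes

Answer: D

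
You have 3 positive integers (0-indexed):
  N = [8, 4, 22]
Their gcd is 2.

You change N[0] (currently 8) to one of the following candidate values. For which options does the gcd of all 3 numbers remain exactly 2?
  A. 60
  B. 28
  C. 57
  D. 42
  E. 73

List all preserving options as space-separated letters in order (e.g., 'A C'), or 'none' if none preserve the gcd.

Old gcd = 2; gcd of others (without N[0]) = 2
New gcd for candidate v: gcd(2, v). Preserves old gcd iff gcd(2, v) = 2.
  Option A: v=60, gcd(2,60)=2 -> preserves
  Option B: v=28, gcd(2,28)=2 -> preserves
  Option C: v=57, gcd(2,57)=1 -> changes
  Option D: v=42, gcd(2,42)=2 -> preserves
  Option E: v=73, gcd(2,73)=1 -> changes

Answer: A B D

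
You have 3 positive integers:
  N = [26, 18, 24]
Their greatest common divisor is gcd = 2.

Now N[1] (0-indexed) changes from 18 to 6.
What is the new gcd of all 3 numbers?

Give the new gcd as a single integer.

Numbers: [26, 18, 24], gcd = 2
Change: index 1, 18 -> 6
gcd of the OTHER numbers (without index 1): gcd([26, 24]) = 2
New gcd = gcd(g_others, new_val) = gcd(2, 6) = 2

Answer: 2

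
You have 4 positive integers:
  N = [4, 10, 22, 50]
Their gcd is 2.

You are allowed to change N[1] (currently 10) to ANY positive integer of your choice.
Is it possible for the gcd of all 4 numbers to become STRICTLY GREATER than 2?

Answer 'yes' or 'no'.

Current gcd = 2
gcd of all OTHER numbers (without N[1]=10): gcd([4, 22, 50]) = 2
The new gcd after any change is gcd(2, new_value).
This can be at most 2.
Since 2 = old gcd 2, the gcd can only stay the same or decrease.

Answer: no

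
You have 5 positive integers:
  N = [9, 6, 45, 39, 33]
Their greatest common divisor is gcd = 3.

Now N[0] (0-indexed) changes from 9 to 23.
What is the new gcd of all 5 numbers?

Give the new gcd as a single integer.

Numbers: [9, 6, 45, 39, 33], gcd = 3
Change: index 0, 9 -> 23
gcd of the OTHER numbers (without index 0): gcd([6, 45, 39, 33]) = 3
New gcd = gcd(g_others, new_val) = gcd(3, 23) = 1

Answer: 1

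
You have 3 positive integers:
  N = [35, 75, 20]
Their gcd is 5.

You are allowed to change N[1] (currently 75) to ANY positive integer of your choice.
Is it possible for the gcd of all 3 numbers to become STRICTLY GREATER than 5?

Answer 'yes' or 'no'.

Answer: no

Derivation:
Current gcd = 5
gcd of all OTHER numbers (without N[1]=75): gcd([35, 20]) = 5
The new gcd after any change is gcd(5, new_value).
This can be at most 5.
Since 5 = old gcd 5, the gcd can only stay the same or decrease.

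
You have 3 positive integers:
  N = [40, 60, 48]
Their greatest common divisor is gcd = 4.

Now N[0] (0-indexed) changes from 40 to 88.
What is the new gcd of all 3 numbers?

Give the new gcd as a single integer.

Numbers: [40, 60, 48], gcd = 4
Change: index 0, 40 -> 88
gcd of the OTHER numbers (without index 0): gcd([60, 48]) = 12
New gcd = gcd(g_others, new_val) = gcd(12, 88) = 4

Answer: 4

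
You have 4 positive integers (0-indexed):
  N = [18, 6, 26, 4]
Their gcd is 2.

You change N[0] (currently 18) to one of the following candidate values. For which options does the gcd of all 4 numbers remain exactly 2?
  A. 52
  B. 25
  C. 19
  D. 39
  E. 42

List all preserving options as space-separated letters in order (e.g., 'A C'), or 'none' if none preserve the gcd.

Answer: A E

Derivation:
Old gcd = 2; gcd of others (without N[0]) = 2
New gcd for candidate v: gcd(2, v). Preserves old gcd iff gcd(2, v) = 2.
  Option A: v=52, gcd(2,52)=2 -> preserves
  Option B: v=25, gcd(2,25)=1 -> changes
  Option C: v=19, gcd(2,19)=1 -> changes
  Option D: v=39, gcd(2,39)=1 -> changes
  Option E: v=42, gcd(2,42)=2 -> preserves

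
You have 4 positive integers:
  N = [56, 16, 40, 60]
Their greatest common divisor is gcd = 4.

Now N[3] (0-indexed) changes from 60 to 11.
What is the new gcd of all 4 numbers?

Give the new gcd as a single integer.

Numbers: [56, 16, 40, 60], gcd = 4
Change: index 3, 60 -> 11
gcd of the OTHER numbers (without index 3): gcd([56, 16, 40]) = 8
New gcd = gcd(g_others, new_val) = gcd(8, 11) = 1

Answer: 1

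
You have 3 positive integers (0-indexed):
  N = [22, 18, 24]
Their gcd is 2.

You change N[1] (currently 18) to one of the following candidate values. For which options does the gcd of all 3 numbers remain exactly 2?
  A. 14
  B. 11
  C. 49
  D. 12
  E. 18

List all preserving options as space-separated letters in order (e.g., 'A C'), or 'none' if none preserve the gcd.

Answer: A D E

Derivation:
Old gcd = 2; gcd of others (without N[1]) = 2
New gcd for candidate v: gcd(2, v). Preserves old gcd iff gcd(2, v) = 2.
  Option A: v=14, gcd(2,14)=2 -> preserves
  Option B: v=11, gcd(2,11)=1 -> changes
  Option C: v=49, gcd(2,49)=1 -> changes
  Option D: v=12, gcd(2,12)=2 -> preserves
  Option E: v=18, gcd(2,18)=2 -> preserves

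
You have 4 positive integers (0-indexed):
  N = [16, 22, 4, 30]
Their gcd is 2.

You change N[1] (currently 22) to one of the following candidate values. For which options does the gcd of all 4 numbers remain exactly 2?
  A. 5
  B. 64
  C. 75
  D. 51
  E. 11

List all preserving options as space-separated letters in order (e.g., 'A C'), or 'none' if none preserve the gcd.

Answer: B

Derivation:
Old gcd = 2; gcd of others (without N[1]) = 2
New gcd for candidate v: gcd(2, v). Preserves old gcd iff gcd(2, v) = 2.
  Option A: v=5, gcd(2,5)=1 -> changes
  Option B: v=64, gcd(2,64)=2 -> preserves
  Option C: v=75, gcd(2,75)=1 -> changes
  Option D: v=51, gcd(2,51)=1 -> changes
  Option E: v=11, gcd(2,11)=1 -> changes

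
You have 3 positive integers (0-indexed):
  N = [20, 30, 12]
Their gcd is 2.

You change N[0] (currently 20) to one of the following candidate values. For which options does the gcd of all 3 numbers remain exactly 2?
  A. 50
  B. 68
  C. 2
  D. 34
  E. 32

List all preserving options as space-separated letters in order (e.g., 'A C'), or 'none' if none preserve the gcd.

Answer: A B C D E

Derivation:
Old gcd = 2; gcd of others (without N[0]) = 6
New gcd for candidate v: gcd(6, v). Preserves old gcd iff gcd(6, v) = 2.
  Option A: v=50, gcd(6,50)=2 -> preserves
  Option B: v=68, gcd(6,68)=2 -> preserves
  Option C: v=2, gcd(6,2)=2 -> preserves
  Option D: v=34, gcd(6,34)=2 -> preserves
  Option E: v=32, gcd(6,32)=2 -> preserves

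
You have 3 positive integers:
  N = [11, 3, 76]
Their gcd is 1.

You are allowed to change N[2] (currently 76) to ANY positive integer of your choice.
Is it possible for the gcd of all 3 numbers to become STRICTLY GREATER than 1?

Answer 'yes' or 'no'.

Current gcd = 1
gcd of all OTHER numbers (without N[2]=76): gcd([11, 3]) = 1
The new gcd after any change is gcd(1, new_value).
This can be at most 1.
Since 1 = old gcd 1, the gcd can only stay the same or decrease.

Answer: no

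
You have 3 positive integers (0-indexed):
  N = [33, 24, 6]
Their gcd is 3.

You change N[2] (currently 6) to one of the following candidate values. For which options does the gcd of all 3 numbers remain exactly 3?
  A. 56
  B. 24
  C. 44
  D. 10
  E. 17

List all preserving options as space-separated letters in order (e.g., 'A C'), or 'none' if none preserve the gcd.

Answer: B

Derivation:
Old gcd = 3; gcd of others (without N[2]) = 3
New gcd for candidate v: gcd(3, v). Preserves old gcd iff gcd(3, v) = 3.
  Option A: v=56, gcd(3,56)=1 -> changes
  Option B: v=24, gcd(3,24)=3 -> preserves
  Option C: v=44, gcd(3,44)=1 -> changes
  Option D: v=10, gcd(3,10)=1 -> changes
  Option E: v=17, gcd(3,17)=1 -> changes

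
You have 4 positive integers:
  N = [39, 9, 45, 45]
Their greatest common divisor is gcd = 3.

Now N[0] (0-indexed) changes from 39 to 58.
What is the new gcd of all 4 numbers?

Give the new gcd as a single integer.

Numbers: [39, 9, 45, 45], gcd = 3
Change: index 0, 39 -> 58
gcd of the OTHER numbers (without index 0): gcd([9, 45, 45]) = 9
New gcd = gcd(g_others, new_val) = gcd(9, 58) = 1

Answer: 1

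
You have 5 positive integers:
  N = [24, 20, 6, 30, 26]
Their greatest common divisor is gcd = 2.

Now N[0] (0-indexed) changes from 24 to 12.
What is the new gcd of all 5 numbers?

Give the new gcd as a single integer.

Answer: 2

Derivation:
Numbers: [24, 20, 6, 30, 26], gcd = 2
Change: index 0, 24 -> 12
gcd of the OTHER numbers (without index 0): gcd([20, 6, 30, 26]) = 2
New gcd = gcd(g_others, new_val) = gcd(2, 12) = 2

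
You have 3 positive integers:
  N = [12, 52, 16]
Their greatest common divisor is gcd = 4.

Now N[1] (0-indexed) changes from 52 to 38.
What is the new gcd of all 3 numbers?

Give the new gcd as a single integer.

Answer: 2

Derivation:
Numbers: [12, 52, 16], gcd = 4
Change: index 1, 52 -> 38
gcd of the OTHER numbers (without index 1): gcd([12, 16]) = 4
New gcd = gcd(g_others, new_val) = gcd(4, 38) = 2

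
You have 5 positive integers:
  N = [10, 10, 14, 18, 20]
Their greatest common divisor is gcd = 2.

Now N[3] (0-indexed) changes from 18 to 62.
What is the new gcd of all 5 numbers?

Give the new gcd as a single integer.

Numbers: [10, 10, 14, 18, 20], gcd = 2
Change: index 3, 18 -> 62
gcd of the OTHER numbers (without index 3): gcd([10, 10, 14, 20]) = 2
New gcd = gcd(g_others, new_val) = gcd(2, 62) = 2

Answer: 2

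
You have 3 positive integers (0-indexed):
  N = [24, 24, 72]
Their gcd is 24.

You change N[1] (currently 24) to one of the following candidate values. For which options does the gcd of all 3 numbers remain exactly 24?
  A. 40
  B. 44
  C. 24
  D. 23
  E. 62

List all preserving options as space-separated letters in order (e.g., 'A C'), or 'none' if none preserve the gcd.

Answer: C

Derivation:
Old gcd = 24; gcd of others (without N[1]) = 24
New gcd for candidate v: gcd(24, v). Preserves old gcd iff gcd(24, v) = 24.
  Option A: v=40, gcd(24,40)=8 -> changes
  Option B: v=44, gcd(24,44)=4 -> changes
  Option C: v=24, gcd(24,24)=24 -> preserves
  Option D: v=23, gcd(24,23)=1 -> changes
  Option E: v=62, gcd(24,62)=2 -> changes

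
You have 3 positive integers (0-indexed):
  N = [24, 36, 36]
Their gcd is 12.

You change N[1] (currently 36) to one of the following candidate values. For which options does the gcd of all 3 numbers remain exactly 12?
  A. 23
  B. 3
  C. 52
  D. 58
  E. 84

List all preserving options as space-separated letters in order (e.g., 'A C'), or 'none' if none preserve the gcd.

Old gcd = 12; gcd of others (without N[1]) = 12
New gcd for candidate v: gcd(12, v). Preserves old gcd iff gcd(12, v) = 12.
  Option A: v=23, gcd(12,23)=1 -> changes
  Option B: v=3, gcd(12,3)=3 -> changes
  Option C: v=52, gcd(12,52)=4 -> changes
  Option D: v=58, gcd(12,58)=2 -> changes
  Option E: v=84, gcd(12,84)=12 -> preserves

Answer: E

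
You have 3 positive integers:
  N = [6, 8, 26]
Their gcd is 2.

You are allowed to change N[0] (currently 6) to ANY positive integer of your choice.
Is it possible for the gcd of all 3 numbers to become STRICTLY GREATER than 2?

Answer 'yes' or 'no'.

Current gcd = 2
gcd of all OTHER numbers (without N[0]=6): gcd([8, 26]) = 2
The new gcd after any change is gcd(2, new_value).
This can be at most 2.
Since 2 = old gcd 2, the gcd can only stay the same or decrease.

Answer: no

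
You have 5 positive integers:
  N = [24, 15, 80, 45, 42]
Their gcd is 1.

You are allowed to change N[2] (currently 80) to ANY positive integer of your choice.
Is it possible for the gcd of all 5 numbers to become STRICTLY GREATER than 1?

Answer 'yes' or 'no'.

Current gcd = 1
gcd of all OTHER numbers (without N[2]=80): gcd([24, 15, 45, 42]) = 3
The new gcd after any change is gcd(3, new_value).
This can be at most 3.
Since 3 > old gcd 1, the gcd CAN increase (e.g., set N[2] = 3).

Answer: yes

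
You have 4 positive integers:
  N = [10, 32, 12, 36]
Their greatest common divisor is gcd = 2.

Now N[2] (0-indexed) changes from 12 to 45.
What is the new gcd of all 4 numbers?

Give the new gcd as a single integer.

Answer: 1

Derivation:
Numbers: [10, 32, 12, 36], gcd = 2
Change: index 2, 12 -> 45
gcd of the OTHER numbers (without index 2): gcd([10, 32, 36]) = 2
New gcd = gcd(g_others, new_val) = gcd(2, 45) = 1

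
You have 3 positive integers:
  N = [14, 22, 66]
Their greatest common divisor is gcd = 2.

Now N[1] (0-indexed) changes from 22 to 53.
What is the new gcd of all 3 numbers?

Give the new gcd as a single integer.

Numbers: [14, 22, 66], gcd = 2
Change: index 1, 22 -> 53
gcd of the OTHER numbers (without index 1): gcd([14, 66]) = 2
New gcd = gcd(g_others, new_val) = gcd(2, 53) = 1

Answer: 1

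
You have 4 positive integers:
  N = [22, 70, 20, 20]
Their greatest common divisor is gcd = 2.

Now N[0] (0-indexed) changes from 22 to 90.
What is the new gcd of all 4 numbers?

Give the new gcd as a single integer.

Numbers: [22, 70, 20, 20], gcd = 2
Change: index 0, 22 -> 90
gcd of the OTHER numbers (without index 0): gcd([70, 20, 20]) = 10
New gcd = gcd(g_others, new_val) = gcd(10, 90) = 10

Answer: 10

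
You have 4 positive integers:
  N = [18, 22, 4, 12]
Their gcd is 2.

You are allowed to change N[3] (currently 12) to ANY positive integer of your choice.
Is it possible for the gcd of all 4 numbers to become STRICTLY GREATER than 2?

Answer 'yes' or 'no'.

Answer: no

Derivation:
Current gcd = 2
gcd of all OTHER numbers (without N[3]=12): gcd([18, 22, 4]) = 2
The new gcd after any change is gcd(2, new_value).
This can be at most 2.
Since 2 = old gcd 2, the gcd can only stay the same or decrease.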